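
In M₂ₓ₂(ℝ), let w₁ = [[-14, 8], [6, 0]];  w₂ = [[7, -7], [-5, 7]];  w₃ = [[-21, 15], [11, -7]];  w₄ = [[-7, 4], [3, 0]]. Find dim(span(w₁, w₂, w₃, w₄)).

dim = 2

Represent each element by its coordinate vector in ℝ⁴.
Apply Gaussian elimination to the matrix whose rows are w₁, w₂, w₃, w₄.
Exactly 2 pivots survive; hence the rank is 2.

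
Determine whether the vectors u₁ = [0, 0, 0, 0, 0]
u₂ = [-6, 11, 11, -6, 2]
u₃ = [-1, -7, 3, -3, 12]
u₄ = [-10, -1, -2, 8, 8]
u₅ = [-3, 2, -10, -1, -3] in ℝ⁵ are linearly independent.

One of the vectors is the zero vector, so the set is linearly dependent.

linearly dependent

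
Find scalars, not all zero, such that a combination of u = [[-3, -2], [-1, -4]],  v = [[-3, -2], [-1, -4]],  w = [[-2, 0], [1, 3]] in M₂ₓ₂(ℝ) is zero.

Pass to coordinate vectors relative to the basis {E₁₁, E₁₂, E₂₁, E₂₂}.
Write the vectors as columns of a matrix and find a nonzero vector in its null space.
A generator of the null space is (1, -1, 0).

u - v = 0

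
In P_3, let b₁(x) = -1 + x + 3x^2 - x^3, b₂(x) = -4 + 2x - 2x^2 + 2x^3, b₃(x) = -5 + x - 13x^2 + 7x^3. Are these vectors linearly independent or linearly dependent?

Take coordinates with respect to the standard basis {1, x, …, x^3}.
Place the vectors as rows of a 3×4 matrix and reduce to echelon form.
The reduction yields 2 nonzero rows, so the rank is 2.
Since rank 2 < 3, the set is linearly dependent.

linearly dependent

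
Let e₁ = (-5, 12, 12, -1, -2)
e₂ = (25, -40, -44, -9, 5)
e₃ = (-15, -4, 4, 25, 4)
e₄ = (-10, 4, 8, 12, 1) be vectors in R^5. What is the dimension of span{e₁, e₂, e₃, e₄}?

2

Apply Gaussian elimination to the matrix whose rows are e₁, e₂, e₃, e₄.
Exactly 2 pivots survive; hence the rank is 2.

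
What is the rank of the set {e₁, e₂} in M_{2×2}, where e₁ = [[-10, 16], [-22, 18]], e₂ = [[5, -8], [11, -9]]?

Use coordinates relative to {E₁₁, E₁₂, E₂₁, E₂₂}.
Put the 4×2 matrix [e₁|e₂] into echelon form.
There is 1 pivot column, so rank = 1.

rank 1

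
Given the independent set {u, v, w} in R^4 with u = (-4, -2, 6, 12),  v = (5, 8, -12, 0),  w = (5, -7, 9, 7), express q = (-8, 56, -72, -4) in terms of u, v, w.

q = 2u + 4v - 4w

Write q = a₁u + … + a₃w and equate components.
Back-substitution yields (a₁, a₂, a₃) = (2, 4, -4).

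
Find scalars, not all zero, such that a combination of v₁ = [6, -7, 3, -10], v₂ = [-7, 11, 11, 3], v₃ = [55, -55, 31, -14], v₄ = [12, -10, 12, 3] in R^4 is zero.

2v₁ - v₂ - v₃ + 3v₄ = 0

Write the vectors as columns of a matrix and find a nonzero vector in its null space.
A generator of the null space is (2, -1, -1, 3).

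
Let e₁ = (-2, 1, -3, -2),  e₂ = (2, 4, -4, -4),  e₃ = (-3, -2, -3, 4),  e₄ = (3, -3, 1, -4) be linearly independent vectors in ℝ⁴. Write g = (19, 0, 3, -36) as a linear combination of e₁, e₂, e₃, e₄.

Set up the augmented matrix [e₁ | e₂ | e₃ | e₄ | g] and row-reduce.
The system has the unique solution (a₁, …, a₄) = (2, 1, -3, 4).

g = 2e₁ + e₂ - 3e₃ + 4e₄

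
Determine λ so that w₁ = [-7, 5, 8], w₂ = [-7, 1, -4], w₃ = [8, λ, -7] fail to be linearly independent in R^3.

The vectors are dependent exactly when the determinant of the matrix with rows w₁, w₂, w₃ vanishes.
The determinant works out to -84*λ - 420.
This vanishes exactly when λ = -5.

λ = -5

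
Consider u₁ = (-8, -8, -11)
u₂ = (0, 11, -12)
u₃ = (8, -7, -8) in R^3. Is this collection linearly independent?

The matrix [u₁|u₂|u₃] has determinant 3112.
A nonzero determinant means the columns are linearly independent.

linearly independent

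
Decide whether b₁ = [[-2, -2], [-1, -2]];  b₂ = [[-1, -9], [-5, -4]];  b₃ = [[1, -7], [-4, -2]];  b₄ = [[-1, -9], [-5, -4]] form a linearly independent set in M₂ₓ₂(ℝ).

linearly dependent

Take coordinates with respect to the standard basis {E₁₁, E₁₂, E₂₁, E₂₂}.
Row-reduce the matrix whose columns are b₁, b₂, b₃, b₄.
The reduction yields 2 nonzero rows, so the rank is 2.
Since rank 2 < 4, the set is linearly dependent.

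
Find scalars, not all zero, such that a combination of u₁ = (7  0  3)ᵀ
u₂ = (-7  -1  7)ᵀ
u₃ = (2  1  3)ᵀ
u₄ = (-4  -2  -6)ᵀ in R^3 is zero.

Row-reduce the matrix with u₁, u₂, u₃, u₄ as columns; the null space gives the coefficients.
One solution (up to scaling) is (0, 0, 2, 1).

2u₃ + u₄ = 0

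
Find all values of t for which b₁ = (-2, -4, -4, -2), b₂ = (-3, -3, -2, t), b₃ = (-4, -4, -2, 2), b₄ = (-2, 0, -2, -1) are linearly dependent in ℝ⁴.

Place the vectors as rows of a 4×4 matrix; dependence ⇔ determinant zero.
The determinant works out to 32*t - 28.
Setting this to zero gives t = 7/8.

t = 7/8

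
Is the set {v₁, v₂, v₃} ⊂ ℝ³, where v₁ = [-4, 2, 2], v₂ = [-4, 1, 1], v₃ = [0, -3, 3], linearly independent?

Form the 3×3 matrix with these as columns; its determinant is 24.
A nonzero determinant means the columns are linearly independent.

linearly independent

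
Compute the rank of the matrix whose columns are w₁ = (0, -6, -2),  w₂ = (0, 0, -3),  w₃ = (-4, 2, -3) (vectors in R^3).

3

Form the matrix with w₁, w₂, w₃ as columns and reduce.
The echelon form has 3 nonzero rows, so the rank is 3.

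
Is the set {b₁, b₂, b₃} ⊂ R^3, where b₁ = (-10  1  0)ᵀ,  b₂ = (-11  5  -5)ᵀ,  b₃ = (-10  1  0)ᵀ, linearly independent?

linearly dependent

Row-reduce the matrix whose columns are b₁, b₂, b₃.
The reduction yields 2 nonzero rows, so the rank is 2.
Since rank 2 < 3, the set is linearly dependent.
Indeed b₁ - b₃ = 0.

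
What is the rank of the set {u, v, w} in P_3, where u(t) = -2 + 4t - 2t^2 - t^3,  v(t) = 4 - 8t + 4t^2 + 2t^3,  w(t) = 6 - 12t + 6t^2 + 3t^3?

1

Represent each element by its coordinate vector in ℝ⁴.
Row-reduce the 3×4 matrix with these as rows.
The echelon form has 1 nonzero row, so the rank is 1.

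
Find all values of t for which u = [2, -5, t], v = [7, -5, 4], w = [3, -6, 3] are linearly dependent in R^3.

t = 7/3

Dependence holds iff the 3×3 matrix [u v w] is singular.
The determinant works out to 63 - 27*t.
Setting this to zero gives t = 7/3.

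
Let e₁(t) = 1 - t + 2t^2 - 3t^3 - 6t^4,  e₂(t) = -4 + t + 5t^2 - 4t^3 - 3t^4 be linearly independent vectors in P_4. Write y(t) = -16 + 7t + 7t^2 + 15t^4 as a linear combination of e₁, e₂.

Take coordinate vectors relative to {1, t, …, t^4}.
Set up the augmented matrix [e₁ | e₂ | y] and row-reduce.
Back-substitution yields (α₁, α₂) = (-4, 3).

y = -4e₁ + 3e₂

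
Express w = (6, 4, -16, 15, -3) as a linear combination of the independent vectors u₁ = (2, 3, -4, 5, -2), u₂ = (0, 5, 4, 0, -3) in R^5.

Solve the system with u₁, u₂ as columns and w as the right-hand side.
The system has the unique solution (a₁, a₂) = (3, -1).

w = 3u₁ - u₂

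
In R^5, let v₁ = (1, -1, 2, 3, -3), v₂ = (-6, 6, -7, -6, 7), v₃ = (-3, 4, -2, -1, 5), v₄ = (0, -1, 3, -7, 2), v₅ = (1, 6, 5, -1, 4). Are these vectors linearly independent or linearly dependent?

The matrix [v₁|v₂|v₃|v₄|v₅] has determinant -1580.
A nonzero determinant means the columns are linearly independent.

linearly independent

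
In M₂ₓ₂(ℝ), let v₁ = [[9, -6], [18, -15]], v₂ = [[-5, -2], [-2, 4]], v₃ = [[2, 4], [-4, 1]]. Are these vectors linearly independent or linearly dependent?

linearly dependent

Write each element as a coordinate vector in ℝ⁴ using {E₁₁, E₁₂, E₂₁, E₂₂}.
Row-reduce the matrix whose columns are v₁, v₂, v₃.
The reduction yields 2 nonzero rows, so the rank is 2.
Since rank 2 < 3, the set is linearly dependent.
Indeed v₁ + 3v₂ + 3v₃ = 0.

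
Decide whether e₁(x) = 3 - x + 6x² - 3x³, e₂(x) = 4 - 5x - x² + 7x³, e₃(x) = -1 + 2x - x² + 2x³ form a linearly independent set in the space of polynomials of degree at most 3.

Write each element as a coordinate vector in ℝ⁴ using {1, x, …, x³}.
Row-reduce the matrix whose columns are e₁, e₂, e₃.
The reduction yields 3 nonzero rows, so the rank is 3.
Since rank = 3 (the number of vectors), the set is linearly independent.

linearly independent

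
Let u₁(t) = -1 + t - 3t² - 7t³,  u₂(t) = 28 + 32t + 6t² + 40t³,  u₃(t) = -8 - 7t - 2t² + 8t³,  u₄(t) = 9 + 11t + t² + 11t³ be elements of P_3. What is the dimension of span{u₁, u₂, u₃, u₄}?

Represent each element by its coordinate vector in ℝ⁴.
Row-reduce the 4×4 matrix with these as rows.
The echelon form has 3 nonzero rows, so the rank is 3.

dim = 3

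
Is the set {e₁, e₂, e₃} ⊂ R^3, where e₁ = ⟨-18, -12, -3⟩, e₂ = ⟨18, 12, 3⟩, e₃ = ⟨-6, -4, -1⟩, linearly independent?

The matrix [e₁|e₂|e₃] has determinant 0.
A zero determinant means the columns are linearly dependent.
Indeed e₁ + e₂ = 0.

linearly dependent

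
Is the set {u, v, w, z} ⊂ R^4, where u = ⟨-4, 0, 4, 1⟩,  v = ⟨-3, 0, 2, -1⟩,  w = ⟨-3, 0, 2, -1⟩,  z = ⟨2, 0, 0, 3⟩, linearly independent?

linearly dependent

Two of the vectors are equal, giving an immediate dependence.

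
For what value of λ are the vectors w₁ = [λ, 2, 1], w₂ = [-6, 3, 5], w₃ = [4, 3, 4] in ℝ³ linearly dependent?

The set is linearly dependent precisely when det[w₁; w₂; w₃] = 0.
Expanding, det = 58 - 3*λ.
Solving 58 - 3*λ = 0 yields λ = 58/3.

λ = 58/3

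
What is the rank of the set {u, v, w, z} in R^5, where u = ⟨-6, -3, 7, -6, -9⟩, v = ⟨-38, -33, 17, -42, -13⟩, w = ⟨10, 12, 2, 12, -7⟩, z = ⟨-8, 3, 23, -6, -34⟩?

Row-reduce the 4×5 matrix with these as rows.
The echelon form has 2 nonzero rows, so the rank is 2.

2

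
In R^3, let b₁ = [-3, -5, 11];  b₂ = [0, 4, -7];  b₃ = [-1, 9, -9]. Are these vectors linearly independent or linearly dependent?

linearly independent

Form the 3×3 matrix with these as columns; its determinant is -72.
A nonzero determinant means the columns are linearly independent.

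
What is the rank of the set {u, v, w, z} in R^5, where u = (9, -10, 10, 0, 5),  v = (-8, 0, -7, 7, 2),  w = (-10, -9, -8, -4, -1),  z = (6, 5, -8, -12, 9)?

Put the 5×4 matrix [u|v|w|z] into echelon form.
Exactly 4 pivots survive; hence the rank is 4.

rank 4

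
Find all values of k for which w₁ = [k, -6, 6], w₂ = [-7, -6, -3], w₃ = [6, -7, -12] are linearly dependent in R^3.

k = -22

Dependence holds iff the 3×3 matrix [w₁ w₂ w₃] is singular.
Expanding, det = 51*k + 1122.
Setting this to zero gives k = -22.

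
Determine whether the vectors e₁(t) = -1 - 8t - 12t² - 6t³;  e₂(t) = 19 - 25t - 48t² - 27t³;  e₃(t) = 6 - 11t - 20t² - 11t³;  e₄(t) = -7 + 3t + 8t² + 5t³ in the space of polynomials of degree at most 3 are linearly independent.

linearly dependent

Take coordinates with respect to the standard basis {1, t, …, t³}.
Place the vectors as rows of a 4×4 matrix and reduce to echelon form.
The reduction yields 2 nonzero rows, so the rank is 2.
Since rank 2 < 4, the set is linearly dependent.
Indeed e₁ + e₂ - 3e₃ = 0.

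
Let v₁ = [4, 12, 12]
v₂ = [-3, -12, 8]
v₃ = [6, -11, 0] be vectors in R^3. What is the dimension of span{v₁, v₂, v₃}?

dim = 3

Form the matrix with v₁, v₂, v₃ as columns and reduce.
There are 3 pivot columns, so rank = 3.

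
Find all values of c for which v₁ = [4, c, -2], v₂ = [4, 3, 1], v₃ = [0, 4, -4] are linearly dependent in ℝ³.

c = 6

Dependence holds iff the 3×3 matrix [v₁ v₂ v₃] is singular.
Cofactor expansion gives det = 16*c - 96.
Setting this to zero gives c = 6.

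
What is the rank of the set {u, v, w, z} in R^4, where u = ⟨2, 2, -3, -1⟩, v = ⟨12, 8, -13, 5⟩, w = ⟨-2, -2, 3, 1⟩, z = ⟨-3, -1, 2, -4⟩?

Put the 4×4 matrix [u|v|w|z] into echelon form.
Exactly 2 pivots survive; hence the rank is 2.

rank 2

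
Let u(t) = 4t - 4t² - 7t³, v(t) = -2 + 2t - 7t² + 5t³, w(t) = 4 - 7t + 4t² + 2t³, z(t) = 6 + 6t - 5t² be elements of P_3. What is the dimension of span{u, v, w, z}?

Represent each element by its coordinate vector in ℝ⁴.
Form the matrix with u, v, w, z as columns and reduce.
Reduction leaves 4 leading entries, giving rank 4.

dim = 4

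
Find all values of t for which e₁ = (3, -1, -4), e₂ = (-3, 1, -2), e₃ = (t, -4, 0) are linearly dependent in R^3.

Dependence holds iff the 3×3 matrix [e₁ e₂ e₃] is singular.
The determinant works out to 6*t - 72.
Solving 6*t - 72 = 0 yields t = 12.

t = 12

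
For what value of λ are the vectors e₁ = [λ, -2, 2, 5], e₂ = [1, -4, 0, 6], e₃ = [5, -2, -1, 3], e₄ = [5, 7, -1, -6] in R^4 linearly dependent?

The set is linearly dependent precisely when det[e₁; e₂; e₃; e₄] = 0.
The determinant works out to 18*λ + 135.
Solving 18*λ + 135 = 0 yields λ = -15/2.

λ = -15/2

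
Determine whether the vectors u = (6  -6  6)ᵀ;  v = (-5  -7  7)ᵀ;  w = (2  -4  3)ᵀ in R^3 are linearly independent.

The matrix [u|v|w] has determinant 72.
A nonzero determinant means the columns are linearly independent.

linearly independent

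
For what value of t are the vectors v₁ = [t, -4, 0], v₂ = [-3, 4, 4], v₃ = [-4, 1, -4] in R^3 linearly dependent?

The vectors are dependent exactly when the determinant of the matrix with rows v₁, v₂, v₃ vanishes.
Expanding, det = 112 - 20*t.
Setting this to zero gives t = 28/5.

t = 28/5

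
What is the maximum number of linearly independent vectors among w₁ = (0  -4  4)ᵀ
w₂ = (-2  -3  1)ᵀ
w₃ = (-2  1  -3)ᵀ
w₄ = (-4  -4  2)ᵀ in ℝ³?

Row-reduce the 4×3 matrix with these as rows.
Reduction leaves 3 leading entries, giving rank 3.
(With 4 elements in a 3-dimensional space the rank is at most 3.)

3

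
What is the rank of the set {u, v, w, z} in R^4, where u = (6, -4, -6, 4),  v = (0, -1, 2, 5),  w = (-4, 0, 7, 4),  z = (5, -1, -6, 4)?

rank 4

Put the 4×4 matrix [u|v|w|z] into echelon form.
Exactly 4 pivots survive; hence the rank is 4.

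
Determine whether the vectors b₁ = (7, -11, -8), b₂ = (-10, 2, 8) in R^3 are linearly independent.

Place the vectors as rows of a 2×3 matrix and reduce to echelon form.
The reduction yields 2 nonzero rows, so the rank is 2.
Since rank = 2 (the number of vectors), the set is linearly independent.

linearly independent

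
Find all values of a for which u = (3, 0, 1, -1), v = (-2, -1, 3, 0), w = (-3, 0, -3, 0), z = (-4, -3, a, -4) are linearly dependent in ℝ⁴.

a = 3

Dependence holds iff the 4×4 matrix [u v w z] is singular.
Expanding, det = 9 - 3*a.
Setting this to zero gives a = 3.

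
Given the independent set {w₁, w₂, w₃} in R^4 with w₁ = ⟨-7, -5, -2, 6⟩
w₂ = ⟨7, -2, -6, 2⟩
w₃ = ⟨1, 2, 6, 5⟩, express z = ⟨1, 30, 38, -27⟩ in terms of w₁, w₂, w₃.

z = -4w₁ - 4w₂ + w₃

Set up the augmented matrix [w₁ | w₂ | w₃ | z] and row-reduce.
Row-reducing the augmented matrix gives the unique coefficients (α₁, α₂, α₃) = (-4, -4, 1).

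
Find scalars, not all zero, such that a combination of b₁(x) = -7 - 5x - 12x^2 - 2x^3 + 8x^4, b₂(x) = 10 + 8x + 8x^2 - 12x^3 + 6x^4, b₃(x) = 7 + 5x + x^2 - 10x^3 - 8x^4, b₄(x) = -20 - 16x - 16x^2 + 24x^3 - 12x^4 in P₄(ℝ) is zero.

Pass to coordinate vectors relative to the basis {1, x, …, x^4}.
Set up α₁b₁ + … + α₄b₄ = 0 and solve the homogeneous system.
One solution (up to scaling) is (0, 2, 0, 1).

2b₂ + b₄ = 0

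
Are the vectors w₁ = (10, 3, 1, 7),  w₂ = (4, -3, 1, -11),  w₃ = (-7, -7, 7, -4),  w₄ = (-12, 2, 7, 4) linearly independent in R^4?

The matrix [w₁|w₂|w₃|w₄] has determinant 8190.
A nonzero determinant means the columns are linearly independent.

linearly independent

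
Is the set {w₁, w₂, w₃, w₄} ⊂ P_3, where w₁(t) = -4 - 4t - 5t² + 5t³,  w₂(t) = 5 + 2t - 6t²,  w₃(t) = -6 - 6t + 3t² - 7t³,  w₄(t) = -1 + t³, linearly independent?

Take coordinates with respect to the standard basis {1, t, …, t³}.
The matrix [w₁|w₂|w₃|w₄] has determinant -262.
A nonzero determinant means the columns are linearly independent.

linearly independent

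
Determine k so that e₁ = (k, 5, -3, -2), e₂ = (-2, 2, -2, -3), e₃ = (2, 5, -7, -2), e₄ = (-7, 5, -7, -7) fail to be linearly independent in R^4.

k = 39/5

Dependence holds iff the 4×4 matrix [e₁ e₂ e₃ e₄] is singular.
The determinant works out to 20*k - 156.
Setting this to zero gives k = 39/5.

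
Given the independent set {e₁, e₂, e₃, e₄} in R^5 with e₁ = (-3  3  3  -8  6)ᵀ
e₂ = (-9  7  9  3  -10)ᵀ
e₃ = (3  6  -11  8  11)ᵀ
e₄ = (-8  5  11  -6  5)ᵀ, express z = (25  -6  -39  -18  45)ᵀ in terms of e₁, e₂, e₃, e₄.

Set up the augmented matrix [e₁ | e₂ | e₃ | e₄ | z] and row-reduce.
The system has the unique solution (c₁, …, c₄) = (4, -2, 1, -2).

z = 4e₁ - 2e₂ + e₃ - 2e₄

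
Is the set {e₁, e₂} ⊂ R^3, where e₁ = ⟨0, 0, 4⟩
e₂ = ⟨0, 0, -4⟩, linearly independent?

linearly dependent

Row-reduce the matrix whose columns are e₁, e₂.
The reduction yields 1 nonzero row, so the rank is 1.
Since rank 1 < 2, the set is linearly dependent.
Indeed e₁ + e₂ = 0.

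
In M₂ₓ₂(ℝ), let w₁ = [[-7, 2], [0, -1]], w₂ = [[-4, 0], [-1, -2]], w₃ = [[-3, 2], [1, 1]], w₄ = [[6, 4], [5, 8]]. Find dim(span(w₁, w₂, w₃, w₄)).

Use coordinates relative to {E₁₁, E₁₂, E₂₁, E₂₂}.
Row-reduce the 4×4 matrix with these as rows.
There are 2 pivot columns, so rank = 2.

2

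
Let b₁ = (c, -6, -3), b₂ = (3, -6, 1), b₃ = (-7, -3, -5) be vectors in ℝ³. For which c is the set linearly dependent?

Place the vectors as rows of a 3×3 matrix; dependence ⇔ determinant zero.
Expanding, det = 33*c + 105.
This vanishes exactly when c = -35/11.

c = -35/11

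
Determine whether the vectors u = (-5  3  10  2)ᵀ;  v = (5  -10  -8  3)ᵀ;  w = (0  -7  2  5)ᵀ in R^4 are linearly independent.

Place the vectors as rows of a 3×4 matrix and reduce to echelon form.
The reduction yields 2 nonzero rows, so the rank is 2.
Since rank 2 < 3, the set is linearly dependent.

linearly dependent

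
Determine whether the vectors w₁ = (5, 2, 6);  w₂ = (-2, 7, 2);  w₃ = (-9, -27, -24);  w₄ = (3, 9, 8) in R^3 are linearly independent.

linearly dependent

There are 4 vectors in a 3-dimensional space, so they cannot be linearly independent.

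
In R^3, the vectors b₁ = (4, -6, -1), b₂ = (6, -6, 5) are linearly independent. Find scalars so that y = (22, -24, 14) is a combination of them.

Write y = α₁b₁ + α₂b₂ and equate components.
Back-substitution yields (α₁, α₂) = (1, 3).

y = b₁ + 3b₂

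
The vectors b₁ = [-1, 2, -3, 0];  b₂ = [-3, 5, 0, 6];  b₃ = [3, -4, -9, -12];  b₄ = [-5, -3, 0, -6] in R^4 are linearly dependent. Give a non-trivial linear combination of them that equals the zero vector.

3b₁ - 2b₂ - b₃ = 0

Row-reduce the matrix with b₁, b₂, b₃, b₄ as columns; the null space gives the coefficients.
A generator of the null space is (3, -2, -1, 0).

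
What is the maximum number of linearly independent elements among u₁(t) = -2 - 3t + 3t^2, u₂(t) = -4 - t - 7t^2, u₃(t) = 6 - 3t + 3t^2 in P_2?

Pass to coordinate vectors with respect to the basis {1, t, t^2}.
Form the matrix with u₁, u₂, u₃ as columns and reduce.
The echelon form has 3 nonzero rows, so the rank is 3.

3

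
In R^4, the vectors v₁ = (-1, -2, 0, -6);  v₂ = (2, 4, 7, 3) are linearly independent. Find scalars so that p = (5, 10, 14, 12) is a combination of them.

Solve the system with v₁, v₂ as columns and p as the right-hand side.
Back-substitution yields (α₁, α₂) = (-1, 2).

p = -v₁ + 2v₂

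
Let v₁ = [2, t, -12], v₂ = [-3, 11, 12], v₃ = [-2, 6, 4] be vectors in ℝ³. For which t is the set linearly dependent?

Dependence holds iff the 3×3 matrix [v₁ v₂ v₃] is singular.
Expanding, det = -12*t - 104.
This vanishes exactly when t = -26/3.

t = -26/3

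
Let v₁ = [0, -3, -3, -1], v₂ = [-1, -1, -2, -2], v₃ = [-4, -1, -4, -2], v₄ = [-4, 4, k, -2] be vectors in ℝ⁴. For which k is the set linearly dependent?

k = 2/3

The set is linearly dependent precisely when det[v₁; v₂; v₃; v₄] = 0.
Cofactor expansion gives det = 15*k - 10.
Solving 15*k - 10 = 0 yields k = 2/3.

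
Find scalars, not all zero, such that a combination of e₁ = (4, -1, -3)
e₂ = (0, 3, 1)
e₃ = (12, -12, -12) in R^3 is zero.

3e₁ - 3e₂ - e₃ = 0

Solve the homogeneous system with e₁, e₂, e₃ as columns by row-reducing the coefficient matrix.
A generator of the null space is (3, -3, -1).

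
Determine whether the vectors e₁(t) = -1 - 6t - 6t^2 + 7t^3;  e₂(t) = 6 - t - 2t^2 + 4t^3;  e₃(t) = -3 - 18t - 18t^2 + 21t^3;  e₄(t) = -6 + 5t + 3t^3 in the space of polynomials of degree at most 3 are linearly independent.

linearly dependent

Write each element as a coordinate vector in ℝ⁴ using {1, t, …, t^3}.
The matrix [e₁|e₂|e₃|e₄] has determinant 0.
A zero determinant means the columns are linearly dependent.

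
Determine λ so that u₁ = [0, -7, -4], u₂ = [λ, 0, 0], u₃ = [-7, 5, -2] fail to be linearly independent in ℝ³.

λ = 0

Dependence holds iff the 3×3 matrix [u₁ u₂ u₃] is singular.
The determinant works out to -34*λ.
Solving -34*λ = 0 yields λ = 0.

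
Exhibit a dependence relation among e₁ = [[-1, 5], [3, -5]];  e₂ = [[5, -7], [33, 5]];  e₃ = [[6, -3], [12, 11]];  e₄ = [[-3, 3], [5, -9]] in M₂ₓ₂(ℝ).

2e₁ + e₂ - 2e₃ - 3e₄ = 0

Take coordinates with respect to {E₁₁, E₁₂, E₂₁, E₂₂}.
Solve the homogeneous system with e₁, e₂, e₃, e₄ as columns by row-reducing the coefficient matrix.
One solution (up to scaling) is (2, 1, -2, -3).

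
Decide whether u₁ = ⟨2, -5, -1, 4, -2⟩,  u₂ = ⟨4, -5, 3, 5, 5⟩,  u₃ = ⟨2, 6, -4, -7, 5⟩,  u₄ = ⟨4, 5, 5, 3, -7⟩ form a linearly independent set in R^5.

linearly independent

Place the vectors as rows of a 4×5 matrix and reduce to echelon form.
The reduction yields 4 nonzero rows, so the rank is 4.
Since rank = 4 (the number of vectors), the set is linearly independent.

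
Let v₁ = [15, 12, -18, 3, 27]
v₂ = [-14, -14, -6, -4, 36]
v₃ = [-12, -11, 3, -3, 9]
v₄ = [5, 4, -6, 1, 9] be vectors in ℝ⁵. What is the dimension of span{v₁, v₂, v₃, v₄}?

Form the matrix with v₁, v₂, v₃, v₄ as columns and reduce.
There are 2 pivot columns, so rank = 2.

dim = 2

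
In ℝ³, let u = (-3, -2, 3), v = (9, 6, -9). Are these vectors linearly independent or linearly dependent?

Row-reduce the matrix whose columns are u, v.
The reduction yields 1 nonzero row, so the rank is 1.
Since rank 1 < 2, the set is linearly dependent.

linearly dependent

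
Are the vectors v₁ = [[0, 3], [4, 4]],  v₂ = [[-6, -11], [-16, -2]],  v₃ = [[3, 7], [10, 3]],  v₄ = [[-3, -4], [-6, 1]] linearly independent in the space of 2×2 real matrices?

Write each element as a coordinate vector in ℝ⁴ using {E₁₁, E₁₂, E₂₁, E₂₂}.
Place the vectors as rows of a 4×4 matrix and reduce to echelon form.
The reduction yields 2 nonzero rows, so the rank is 2.
Since rank 2 < 4, the set is linearly dependent.

linearly dependent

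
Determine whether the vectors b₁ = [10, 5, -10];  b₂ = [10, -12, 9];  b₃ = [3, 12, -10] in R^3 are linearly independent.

linearly independent

The matrix [b₁|b₂|b₃] has determinant -805.
A nonzero determinant means the columns are linearly independent.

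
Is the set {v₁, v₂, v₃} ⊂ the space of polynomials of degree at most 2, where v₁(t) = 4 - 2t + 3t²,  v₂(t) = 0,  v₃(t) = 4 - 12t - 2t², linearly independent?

linearly dependent

Write each element as a coordinate vector in ℝ³ using {1, t, t²}.
One of the vectors is the zero vector, so the set is linearly dependent.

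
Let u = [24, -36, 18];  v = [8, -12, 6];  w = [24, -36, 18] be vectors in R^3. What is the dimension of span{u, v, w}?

Put the 3×3 matrix [u|v|w] into echelon form.
Reduction leaves 1 leading entry, giving rank 1.

1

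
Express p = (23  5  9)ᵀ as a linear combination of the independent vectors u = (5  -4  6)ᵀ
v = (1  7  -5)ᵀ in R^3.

p = 4u + 3v

Write p = α₁u + α₂v and equate components.
Row-reducing the augmented matrix gives the unique coefficients (α₁, α₂) = (4, 3).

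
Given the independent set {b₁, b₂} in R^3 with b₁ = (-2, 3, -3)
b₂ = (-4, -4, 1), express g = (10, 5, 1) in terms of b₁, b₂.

Set up the augmented matrix [b₁ | b₂ | g] and row-reduce.
Row-reducing the augmented matrix gives the unique coefficients (a₁, a₂) = (-1, -2).

g = -b₁ - 2b₂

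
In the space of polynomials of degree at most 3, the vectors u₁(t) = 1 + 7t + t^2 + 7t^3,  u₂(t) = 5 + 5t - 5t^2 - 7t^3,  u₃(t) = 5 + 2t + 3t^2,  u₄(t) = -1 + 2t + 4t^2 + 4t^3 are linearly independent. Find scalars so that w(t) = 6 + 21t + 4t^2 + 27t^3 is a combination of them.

w = 4u₁ - u₂ + u₃ - 2u₄

Identify each element with its coordinate vector in ℝ⁴ via {1, t, …, t^3}.
Solve the system with u₁, u₂, u₃, u₄ as columns and w as the right-hand side.
The system has the unique solution (c₁, …, c₄) = (4, -1, 1, -2).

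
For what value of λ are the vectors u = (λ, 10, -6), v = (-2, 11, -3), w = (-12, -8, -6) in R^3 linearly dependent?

λ = -36/5

The vectors are dependent exactly when the determinant of the matrix with rows u, v, w vanishes.
The determinant works out to -90*λ - 648.
Solving -90*λ - 648 = 0 yields λ = -36/5.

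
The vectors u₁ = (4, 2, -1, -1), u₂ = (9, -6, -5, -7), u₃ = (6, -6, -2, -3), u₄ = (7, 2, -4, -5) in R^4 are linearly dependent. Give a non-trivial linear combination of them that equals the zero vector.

u₁ + u₂ - u₃ - u₄ = 0

Row-reduce the matrix with u₁, u₂, u₃, u₄ as columns; the null space gives the coefficients.
The free variable yields coefficients (1, 1, -1, -1) (any nonzero multiple also works).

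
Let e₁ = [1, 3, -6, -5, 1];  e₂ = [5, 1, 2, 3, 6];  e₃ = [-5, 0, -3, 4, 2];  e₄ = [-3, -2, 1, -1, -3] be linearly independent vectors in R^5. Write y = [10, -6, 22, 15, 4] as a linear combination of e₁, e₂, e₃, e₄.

y = -3e₁ + e₂ - e₃ - e₄

Write y = c₁e₁ + … + c₄e₄ and equate components.
The system has the unique solution (c₁, …, c₄) = (-3, 1, -1, -1).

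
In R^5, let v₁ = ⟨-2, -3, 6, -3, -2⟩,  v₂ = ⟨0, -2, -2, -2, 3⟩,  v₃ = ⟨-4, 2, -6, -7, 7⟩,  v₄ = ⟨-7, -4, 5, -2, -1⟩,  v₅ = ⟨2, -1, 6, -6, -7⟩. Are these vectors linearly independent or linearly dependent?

Row-reduce the matrix whose columns are v₁, v₂, v₃, v₄, v₅.
The reduction yields 5 nonzero rows, so the rank is 5.
Since rank = 5 (the number of vectors), the set is linearly independent.

linearly independent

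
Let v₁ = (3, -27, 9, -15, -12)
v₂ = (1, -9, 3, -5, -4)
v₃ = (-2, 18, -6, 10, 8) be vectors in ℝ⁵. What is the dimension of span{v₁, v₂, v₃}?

Apply Gaussian elimination to the matrix whose rows are v₁, v₂, v₃.
Exactly 1 pivot survives; hence the rank is 1.

1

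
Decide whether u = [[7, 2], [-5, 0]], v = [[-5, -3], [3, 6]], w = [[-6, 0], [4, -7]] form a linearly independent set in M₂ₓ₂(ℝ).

Write each element as a coordinate vector in ℝ⁴ using {E₁₁, E₁₂, E₂₁, E₂₂}.
Place the vectors as rows of a 3×4 matrix and reduce to echelon form.
The reduction yields 3 nonzero rows, so the rank is 3.
Since rank = 3 (the number of vectors), the set is linearly independent.

linearly independent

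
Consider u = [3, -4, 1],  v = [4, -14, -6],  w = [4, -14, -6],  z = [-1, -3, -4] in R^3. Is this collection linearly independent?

linearly dependent

There are 4 vectors in a 3-dimensional space, so they cannot be linearly independent.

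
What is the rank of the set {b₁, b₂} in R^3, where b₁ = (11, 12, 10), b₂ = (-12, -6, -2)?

2

Put the 3×2 matrix [b₁|b₂] into echelon form.
The echelon form has 2 nonzero rows, so the rank is 2.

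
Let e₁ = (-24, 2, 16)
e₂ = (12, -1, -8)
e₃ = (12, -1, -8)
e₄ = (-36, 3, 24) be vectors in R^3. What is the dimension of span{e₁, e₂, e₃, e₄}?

dim = 1

Form the matrix with e₁, e₂, e₃, e₄ as columns and reduce.
Exactly 1 pivot survives; hence the rank is 1.
(With 4 elements in a 3-dimensional space the rank is at most 3.)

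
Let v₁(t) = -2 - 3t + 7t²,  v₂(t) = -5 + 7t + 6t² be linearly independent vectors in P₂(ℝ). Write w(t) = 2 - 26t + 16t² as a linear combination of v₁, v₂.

Identify each element with its coordinate vector in ℝ³ via {1, t, t²}.
Solve the system with v₁, v₂ as columns and w as the right-hand side.
Row-reducing the augmented matrix gives the unique coefficients (c₁, c₂) = (4, -2).

w = 4v₁ - 2v₂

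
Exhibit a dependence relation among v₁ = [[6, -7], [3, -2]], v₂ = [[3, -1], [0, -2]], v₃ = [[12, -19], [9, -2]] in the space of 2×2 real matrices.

Write each element as a vector in ℝ⁴ using {E₁₁, E₁₂, E₂₁, E₂₂}.
Set up α₁v₁ + … + α₃v₃ = 0 and solve the homogeneous system.
One solution (up to scaling) is (3, -2, -1).

3v₁ - 2v₂ - v₃ = 0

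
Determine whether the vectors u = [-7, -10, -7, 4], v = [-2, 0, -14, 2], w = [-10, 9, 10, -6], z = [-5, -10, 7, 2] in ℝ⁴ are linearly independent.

linearly dependent

The matrix [u|v|w|z] has determinant 0.
A zero determinant means the columns are linearly dependent.
Indeed u - v - z = 0.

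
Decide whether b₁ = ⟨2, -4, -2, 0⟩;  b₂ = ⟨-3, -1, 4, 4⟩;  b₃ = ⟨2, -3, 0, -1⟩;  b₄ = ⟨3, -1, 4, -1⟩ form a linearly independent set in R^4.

Form the 4×4 matrix with these as columns; its determinant is -102.
A nonzero determinant means the columns are linearly independent.

linearly independent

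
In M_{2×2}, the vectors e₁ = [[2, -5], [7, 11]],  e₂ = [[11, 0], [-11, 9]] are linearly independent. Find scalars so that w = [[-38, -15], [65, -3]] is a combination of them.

Identify each element with its coordinate vector in ℝ⁴ via {E₁₁, E₁₂, E₂₁, E₂₂}.
Set up the augmented matrix [e₁ | e₂ | w] and row-reduce.
Back-substitution yields (a₁, a₂) = (3, -4).

w = 3e₁ - 4e₂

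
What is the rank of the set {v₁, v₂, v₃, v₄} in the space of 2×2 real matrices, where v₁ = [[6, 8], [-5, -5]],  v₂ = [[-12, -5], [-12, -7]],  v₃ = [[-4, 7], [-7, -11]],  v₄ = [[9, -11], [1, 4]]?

4

Use coordinates relative to {E₁₁, E₁₂, E₂₁, E₂₂}.
Form the matrix with v₁, v₂, v₃, v₄ as columns and reduce.
There are 4 pivot columns, so rank = 4.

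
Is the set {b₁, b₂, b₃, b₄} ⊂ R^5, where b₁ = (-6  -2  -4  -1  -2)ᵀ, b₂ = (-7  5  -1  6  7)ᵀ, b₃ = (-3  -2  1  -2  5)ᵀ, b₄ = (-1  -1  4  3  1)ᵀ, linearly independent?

linearly independent

Row-reduce the matrix whose columns are b₁, b₂, b₃, b₄.
The reduction yields 4 nonzero rows, so the rank is 4.
Since rank = 4 (the number of vectors), the set is linearly independent.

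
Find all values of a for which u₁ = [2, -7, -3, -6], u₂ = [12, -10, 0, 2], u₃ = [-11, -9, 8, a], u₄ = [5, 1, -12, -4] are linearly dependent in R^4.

a = -10

The vectors are dependent exactly when the determinant of the matrix with rows u₁, u₂, u₃, u₄ vanishes.
Expanding, det = 954*a + 9540.
This vanishes exactly when a = -10.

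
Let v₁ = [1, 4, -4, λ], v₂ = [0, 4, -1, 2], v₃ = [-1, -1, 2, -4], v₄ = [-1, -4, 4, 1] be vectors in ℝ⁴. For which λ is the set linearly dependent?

Dependence holds iff the 4×4 matrix [v₁ v₂ v₃ v₄] is singular.
Cofactor expansion gives det = -5*λ - 5.
Solving -5*λ - 5 = 0 yields λ = -1.

λ = -1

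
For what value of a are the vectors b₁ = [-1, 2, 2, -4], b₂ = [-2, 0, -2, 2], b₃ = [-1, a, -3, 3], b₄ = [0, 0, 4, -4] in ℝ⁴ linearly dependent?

The vectors are dependent exactly when the determinant of the matrix with rows b₁, b₂, b₃, b₄ vanishes.
Expanding, det = -16*a.
Setting this to zero gives a = 0.

a = 0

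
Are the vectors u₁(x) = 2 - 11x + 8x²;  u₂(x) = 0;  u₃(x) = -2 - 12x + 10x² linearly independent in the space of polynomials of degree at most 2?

linearly dependent

Write each element as a coordinate vector in ℝ³ using {1, x, x²}.
One of the vectors is the zero vector, so the set is linearly dependent.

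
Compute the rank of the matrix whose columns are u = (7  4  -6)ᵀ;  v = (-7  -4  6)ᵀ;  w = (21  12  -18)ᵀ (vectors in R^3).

Put the 3×3 matrix [u|v|w] into echelon form.
The echelon form has 1 nonzero row, so the rank is 1.

1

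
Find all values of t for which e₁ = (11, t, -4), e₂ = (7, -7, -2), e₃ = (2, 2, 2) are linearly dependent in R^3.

The vectors are dependent exactly when the determinant of the matrix with rows e₁, e₂, e₃ vanishes.
The determinant works out to -18*t - 222.
This vanishes exactly when t = -37/3.

t = -37/3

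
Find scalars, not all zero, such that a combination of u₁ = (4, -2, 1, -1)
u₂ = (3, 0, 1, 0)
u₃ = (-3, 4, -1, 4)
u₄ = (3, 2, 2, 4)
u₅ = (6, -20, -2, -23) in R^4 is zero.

3u₁ - u₂ - 2u₃ - 3u₄ - u₅ = 0

Write the vectors as columns of a matrix and find a nonzero vector in its null space.
One solution (up to scaling) is (3, -1, -2, -3, -1).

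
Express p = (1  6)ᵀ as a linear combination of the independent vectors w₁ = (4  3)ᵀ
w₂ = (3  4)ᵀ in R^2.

p = -2w₁ + 3w₂

Since w₁, w₂ are independent, the coefficients expressing p are uniquely determined by a linear system.
Row-reducing the augmented matrix gives the unique coefficients (a₁, a₂) = (-2, 3).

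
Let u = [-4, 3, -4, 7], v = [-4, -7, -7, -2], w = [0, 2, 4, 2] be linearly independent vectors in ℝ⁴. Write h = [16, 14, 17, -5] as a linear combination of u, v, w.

Since u, v, w are independent, the coefficients expressing h are uniquely determined by a linear system.
Row-reducing the augmented matrix gives the unique coefficients (c₁, c₂, c₃) = (-1, -3, -2).

h = -u - 3v - 2w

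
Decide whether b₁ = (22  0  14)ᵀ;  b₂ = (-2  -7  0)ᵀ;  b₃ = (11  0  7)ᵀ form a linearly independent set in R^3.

Form the 3×3 matrix with these as columns; its determinant is 0.
A zero determinant means the columns are linearly dependent.

linearly dependent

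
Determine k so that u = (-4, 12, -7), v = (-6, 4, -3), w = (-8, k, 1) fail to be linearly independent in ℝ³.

The vectors are dependent exactly when the determinant of the matrix with rows u, v, w vanishes.
The determinant works out to 30*k + 120.
Solving 30*k + 120 = 0 yields k = -4.

k = -4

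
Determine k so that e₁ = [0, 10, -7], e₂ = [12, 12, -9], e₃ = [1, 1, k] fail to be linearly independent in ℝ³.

Place the vectors as rows of a 3×3 matrix; dependence ⇔ determinant zero.
Cofactor expansion gives det = -120*k - 90.
This vanishes exactly when k = -3/4.

k = -3/4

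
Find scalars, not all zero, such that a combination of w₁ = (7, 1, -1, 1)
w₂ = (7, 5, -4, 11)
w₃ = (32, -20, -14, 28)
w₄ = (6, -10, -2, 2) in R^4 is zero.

Set up α₁w₁ + … + α₄w₄ = 0 and solve the homogeneous system.
The free variable yields coefficients (0, 2, -1, 3) (any nonzero multiple also works).

2w₂ - w₃ + 3w₄ = 0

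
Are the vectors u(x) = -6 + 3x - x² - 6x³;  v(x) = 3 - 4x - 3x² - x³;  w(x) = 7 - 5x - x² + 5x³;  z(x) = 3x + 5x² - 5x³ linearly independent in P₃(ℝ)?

linearly independent

Write each element as a coordinate vector in ℝ⁴ using {1, x, …, x³}.
Place the vectors as rows of a 4×4 matrix and reduce to echelon form.
The reduction yields 4 nonzero rows, so the rank is 4.
Since rank = 4 (the number of vectors), the set is linearly independent.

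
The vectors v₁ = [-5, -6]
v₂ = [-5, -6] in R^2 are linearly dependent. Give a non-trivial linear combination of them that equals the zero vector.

Write the vectors as columns of a matrix and find a nonzero vector in its null space.
The free variable yields coefficients (1, -1) (any nonzero multiple also works).

v₁ - v₂ = 0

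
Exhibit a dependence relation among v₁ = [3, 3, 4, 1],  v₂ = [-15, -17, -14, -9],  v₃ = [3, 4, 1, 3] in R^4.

3v₁ + v₂ + 2v₃ = 0

Solve the homogeneous system with v₁, v₂, v₃ as columns by row-reducing the coefficient matrix.
One solution (up to scaling) is (3, 1, 2).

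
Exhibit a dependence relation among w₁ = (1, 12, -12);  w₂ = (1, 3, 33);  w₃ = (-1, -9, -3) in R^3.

2w₁ + w₂ + 3w₃ = 0

Row-reduce the matrix with w₁, w₂, w₃ as columns; the null space gives the coefficients.
The free variable yields coefficients (2, 1, 3) (any nonzero multiple also works).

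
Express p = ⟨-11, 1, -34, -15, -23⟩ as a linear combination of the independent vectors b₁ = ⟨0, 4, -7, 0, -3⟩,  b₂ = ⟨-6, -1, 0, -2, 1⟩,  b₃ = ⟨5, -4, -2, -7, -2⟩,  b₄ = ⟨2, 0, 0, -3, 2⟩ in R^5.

p = 4b₁ + 3b₂ + 3b₃ - 4b₄

Solve the system with b₁, b₂, b₃, b₄ as columns and p as the right-hand side.
The system has the unique solution (c₁, …, c₄) = (4, 3, 3, -4).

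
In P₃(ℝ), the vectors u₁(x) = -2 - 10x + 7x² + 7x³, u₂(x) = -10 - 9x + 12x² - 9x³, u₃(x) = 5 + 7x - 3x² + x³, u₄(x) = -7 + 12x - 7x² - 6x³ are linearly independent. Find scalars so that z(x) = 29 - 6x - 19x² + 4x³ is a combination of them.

Work in coordinates with respect to the standard basis {1, x, …, x³}.
Write z = a₁u₁ + … + a₄u₄ and equate components.
Row-reducing the augmented matrix gives the unique coefficients (a₁, …, a₄) = (-4, -2, -4, -3).

z = -4u₁ - 2u₂ - 4u₃ - 3u₄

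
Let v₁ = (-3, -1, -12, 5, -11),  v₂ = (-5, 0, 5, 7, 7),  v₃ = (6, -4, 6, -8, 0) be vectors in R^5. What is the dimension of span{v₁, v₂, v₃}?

Apply Gaussian elimination to the matrix whose rows are v₁, v₂, v₃.
Exactly 3 pivots survive; hence the rank is 3.

dim = 3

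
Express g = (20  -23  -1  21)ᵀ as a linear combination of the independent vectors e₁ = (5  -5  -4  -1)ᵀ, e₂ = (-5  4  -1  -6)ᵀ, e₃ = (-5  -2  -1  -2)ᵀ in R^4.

g = e₁ - 4e₂ + e₃

Set up the augmented matrix [e₁ | e₂ | e₃ | g] and row-reduce.
The system has the unique solution (α₁, α₂, α₃) = (1, -4, 1).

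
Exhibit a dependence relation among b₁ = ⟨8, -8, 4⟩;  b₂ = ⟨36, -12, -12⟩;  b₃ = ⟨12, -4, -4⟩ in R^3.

Row-reduce the matrix with b₁, b₂, b₃ as columns; the null space gives the coefficients.
One solution (up to scaling) is (0, 1, -3).

b₂ - 3b₃ = 0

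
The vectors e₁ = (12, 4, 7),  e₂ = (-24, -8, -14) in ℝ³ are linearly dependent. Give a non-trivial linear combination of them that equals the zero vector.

2e₁ + e₂ = 0

Write the vectors as columns of a matrix and find a nonzero vector in its null space.
One solution (up to scaling) is (2, 1).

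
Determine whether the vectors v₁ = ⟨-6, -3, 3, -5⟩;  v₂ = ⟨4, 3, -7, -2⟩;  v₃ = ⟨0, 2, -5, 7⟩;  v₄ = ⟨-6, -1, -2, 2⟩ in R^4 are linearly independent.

linearly dependent

Row-reduce the matrix whose columns are v₁, v₂, v₃, v₄.
The reduction yields 3 nonzero rows, so the rank is 3.
Since rank 3 < 4, the set is linearly dependent.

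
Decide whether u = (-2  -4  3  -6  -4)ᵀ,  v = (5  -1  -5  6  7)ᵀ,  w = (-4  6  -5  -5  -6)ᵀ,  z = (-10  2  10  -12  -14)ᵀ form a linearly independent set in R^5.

One vector is a scalar multiple of another, so the set is dependent.

linearly dependent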